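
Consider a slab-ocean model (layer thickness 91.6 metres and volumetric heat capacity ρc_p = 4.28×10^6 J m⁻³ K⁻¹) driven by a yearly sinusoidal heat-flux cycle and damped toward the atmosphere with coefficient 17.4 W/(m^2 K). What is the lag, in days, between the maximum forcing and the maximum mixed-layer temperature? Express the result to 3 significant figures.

78.5 days

Areal heat capacity C = ρc_p × D = 4.28×10^6 × 91.6 = 3.92×10^8 J/(m^2 K).
ω = 2π / 3.15×10^7 s = 1.99×10^-7 s⁻¹.
Phase lag φ = arctan(Cω/λ) = arctan(78.1/17.4) = 1.35 rad.
Time lag = φ / ω = 1.35 / 1.99×10^-7 = 6.78×10^6 s = 78.5 days.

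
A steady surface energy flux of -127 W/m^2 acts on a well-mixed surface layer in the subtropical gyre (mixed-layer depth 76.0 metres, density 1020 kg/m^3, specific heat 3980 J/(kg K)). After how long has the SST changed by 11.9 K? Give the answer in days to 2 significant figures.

Areal heat capacity C = ρ c_p D = 1020 × 3980 × 76.0 = 3.09×10^8 J/(m²·K).
Time required: Δt = C ΔT / F = 3.09×10^8 × -11.9 / -127 = 2.89×10^7 s.
In days: 2.89×10^7 s / (86400 s/day) = 335 days.

330 days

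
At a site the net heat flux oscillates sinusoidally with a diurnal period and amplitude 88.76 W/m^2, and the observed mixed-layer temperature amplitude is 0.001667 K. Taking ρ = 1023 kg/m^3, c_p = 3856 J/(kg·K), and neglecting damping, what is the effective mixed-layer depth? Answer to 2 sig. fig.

ω = 2π / 86400 s = 7.27×10^-5 s⁻¹.
Required C = F₀ / (A ω) = 88.76 / (0.001667 × 7.27×10^-5) = 7.32×10^8 J/(m²·K).
D = C / (ρ c_p) = 7.32×10^8 / (1023 × 3856) = 186 m.

190 m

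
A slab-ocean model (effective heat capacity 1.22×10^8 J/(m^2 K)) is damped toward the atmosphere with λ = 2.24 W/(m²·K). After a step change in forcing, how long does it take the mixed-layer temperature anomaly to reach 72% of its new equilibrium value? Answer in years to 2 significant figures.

2.2 years

Areal heat capacity C = 1.22×10^8 J/(m^2 K) (given).
τ = C / λ = 1.22×10^8 / 2.24 = 5.45×10^7 s.
Fraction reached: 1 − e^(−t/τ) = 0.72 ⇒ t = −τ ln(1 − 0.72) = τ × 1.27.
t = 6.93×10^7 s = 2.20 years.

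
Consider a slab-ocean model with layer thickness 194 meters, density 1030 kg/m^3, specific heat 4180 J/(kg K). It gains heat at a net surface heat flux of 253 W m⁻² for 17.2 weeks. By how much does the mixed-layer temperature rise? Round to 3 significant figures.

3.15 K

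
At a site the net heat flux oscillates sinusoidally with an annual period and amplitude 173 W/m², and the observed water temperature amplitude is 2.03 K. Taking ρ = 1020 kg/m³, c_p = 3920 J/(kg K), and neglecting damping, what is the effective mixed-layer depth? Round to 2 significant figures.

ω = 2π / 3.15×10^7 s = 1.99×10^-7 s⁻¹.
Required C = F₀ / (A ω) = 173 / (2.03 × 1.99×10^-7) = 4.28×10^8 J/(m²·K).
D = C / (ρ c_p) = 4.28×10^8 / (1020 × 3920) = 107 m.

110 m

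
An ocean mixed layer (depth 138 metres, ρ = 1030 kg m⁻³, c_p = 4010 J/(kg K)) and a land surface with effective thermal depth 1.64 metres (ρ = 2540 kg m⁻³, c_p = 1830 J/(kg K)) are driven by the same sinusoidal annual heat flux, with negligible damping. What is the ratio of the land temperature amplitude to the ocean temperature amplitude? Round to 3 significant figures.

74.8

C_ocean = 1030 × 4010 × 138 = 5.70×10^8 J/(m²·K).
C_land = 2540 × 1830 × 1.64 = 7.62×10^6 J/(m²·K).
Undamped amplitude ∝ 1/C, so A_land/A_ocean = C_ocean/C_land = 74.8.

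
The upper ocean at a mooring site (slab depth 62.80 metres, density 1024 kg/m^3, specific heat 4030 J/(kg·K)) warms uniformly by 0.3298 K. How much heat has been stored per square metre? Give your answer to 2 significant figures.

8.5×10^7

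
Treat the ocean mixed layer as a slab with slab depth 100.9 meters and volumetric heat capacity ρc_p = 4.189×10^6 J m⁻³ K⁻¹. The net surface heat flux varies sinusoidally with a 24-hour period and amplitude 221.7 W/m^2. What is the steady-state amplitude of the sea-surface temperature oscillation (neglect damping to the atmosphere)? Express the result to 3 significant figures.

0.00721 K

Areal heat capacity C = ρc_p × D = 4.189×10^6 × 100.9 = 4.23×10^8 J m⁻² K⁻¹.
Angular frequency ω = 2π / T = 2π / 86400 s = 7.27×10^-5 s⁻¹.
Cω = 4.23×10^8 × 7.27×10^-5 = 30700 W/(m²·K).
Amplitude A = F₀ / (Cω) = 221.7 / 30700 = 0.00721 K.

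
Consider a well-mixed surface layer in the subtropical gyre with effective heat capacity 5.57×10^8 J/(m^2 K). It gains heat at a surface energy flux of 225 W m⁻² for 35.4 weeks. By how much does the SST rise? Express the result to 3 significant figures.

Areal heat capacity C = 5.57×10^8 J/(m^2 K) (given).
Net heat input Q = F Δt = 225 × (35.4 weeks × 6.048×10^5 s/week) = 4.82×10^9 J/m².
ΔT = Q / C = 4.82×10^9 / 5.57×10^8 = 8.65 K.

8.65 K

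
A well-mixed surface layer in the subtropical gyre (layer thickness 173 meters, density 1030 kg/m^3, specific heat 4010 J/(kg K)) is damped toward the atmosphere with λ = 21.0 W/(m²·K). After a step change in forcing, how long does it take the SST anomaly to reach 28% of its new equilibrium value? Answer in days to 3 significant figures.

129 days

Areal heat capacity C = ρ c_p D = 1030 × 4010 × 173 = 7.15×10^8 J/(m²·K).
τ = C / λ = 7.15×10^8 / 21.0 = 3.40×10^7 s.
Fraction reached: 1 − e^(−t/τ) = 0.28 ⇒ t = −τ ln(1 − 0.28) = τ × 0.329.
t = 1.12×10^7 s = 129 days.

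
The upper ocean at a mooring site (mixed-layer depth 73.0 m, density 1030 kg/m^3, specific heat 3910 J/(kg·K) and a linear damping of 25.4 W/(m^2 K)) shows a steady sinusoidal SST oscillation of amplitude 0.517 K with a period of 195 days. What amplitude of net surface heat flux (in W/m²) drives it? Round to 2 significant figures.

58

Areal heat capacity C = ρ c_p D = 1030 × 3910 × 73.0 = 2.94×10^8 J m⁻² K⁻¹.
ω = 2π / 1.68×10^7 s = 3.73×10^-7 s⁻¹.
√((Cω)² + λ²) = √((110)² + 25.4²) = 113 W/(m²·K).
F₀ = A × √((Cω)²+λ²) = 0.517 × 113 = 58.2 W/m².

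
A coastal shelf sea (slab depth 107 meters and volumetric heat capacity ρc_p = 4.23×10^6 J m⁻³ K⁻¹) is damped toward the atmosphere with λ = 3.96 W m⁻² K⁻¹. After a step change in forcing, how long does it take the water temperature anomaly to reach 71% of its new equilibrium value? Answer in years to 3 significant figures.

Areal heat capacity C = ρc_p × D = 4.23×10^6 × 107 = 4.53×10^8 J m⁻² K⁻¹.
τ = C / λ = 4.53×10^8 / 3.96 = 1.14×10^8 s.
Fraction reached: 1 − e^(−t/τ) = 0.71 ⇒ t = −τ ln(1 − 0.71) = τ × 1.24.
t = 1.41×10^8 s = 4.48 years.

4.48 years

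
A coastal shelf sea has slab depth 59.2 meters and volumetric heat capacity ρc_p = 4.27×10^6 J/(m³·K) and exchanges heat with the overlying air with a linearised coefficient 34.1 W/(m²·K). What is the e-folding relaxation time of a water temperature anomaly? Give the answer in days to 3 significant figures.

Areal heat capacity C = ρc_p × D = 4.27×10^6 × 59.2 = 2.53×10^8 J/(m²·K).
Relaxation time τ = C / λ = 2.53×10^8 / 34.1 = 7.41×10^6 s.
In days: 7.41×10^6 s / (86400 s/day) = 85.8 days.

85.8 days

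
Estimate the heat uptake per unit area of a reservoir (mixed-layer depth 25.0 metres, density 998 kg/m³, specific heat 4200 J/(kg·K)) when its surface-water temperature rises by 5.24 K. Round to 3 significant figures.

Areal heat capacity C = ρ c_p D = 998 × 4200 × 25.0 = 1.05×10^8 J/(m²·K).
ΔQ = C ΔT = 1.05×10^8 × 5.24 = 5.49×10^8 J/m².

5.49×10^8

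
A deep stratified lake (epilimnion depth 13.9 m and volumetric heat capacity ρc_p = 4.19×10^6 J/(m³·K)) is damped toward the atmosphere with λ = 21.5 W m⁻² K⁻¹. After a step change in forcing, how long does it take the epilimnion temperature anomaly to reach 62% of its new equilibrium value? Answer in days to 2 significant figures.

30 days

Areal heat capacity C = ρc_p × D = 4.19×10^6 × 13.9 = 5.82×10^7 J m⁻² K⁻¹.
τ = C / λ = 5.82×10^7 / 21.5 = 2.71×10^6 s.
Fraction reached: 1 − e^(−t/τ) = 0.62 ⇒ t = −τ ln(1 − 0.62) = τ × 0.968.
t = 2.62×10^6 s = 30.3 days.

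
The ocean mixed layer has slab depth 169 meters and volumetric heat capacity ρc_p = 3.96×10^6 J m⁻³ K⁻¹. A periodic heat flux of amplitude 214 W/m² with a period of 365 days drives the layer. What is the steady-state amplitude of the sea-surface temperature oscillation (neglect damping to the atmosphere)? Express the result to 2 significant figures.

Areal heat capacity C = ρc_p × D = 3.96×10^6 × 169 = 6.69×10^8 J/(m²·K).
Angular frequency ω = 2π / T = 2π / 3.15×10^7 s = 1.99×10^-7 s⁻¹.
Cω = 6.69×10^8 × 1.99×10^-7 = 133 W/(m²·K).
Amplitude A = F₀ / (Cω) = 214 / 133 = 1.60 K.

1.6 K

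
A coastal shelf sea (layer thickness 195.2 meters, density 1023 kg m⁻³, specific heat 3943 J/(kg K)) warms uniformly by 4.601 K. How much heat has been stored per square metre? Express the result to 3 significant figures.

3.62×10^9

Areal heat capacity C = ρ c_p D = 1023 × 3943 × 195.2 = 7.87×10^8 J/(m^2 K).
ΔQ = C ΔT = 7.87×10^8 × 4.601 = 3.62×10^9 J/m².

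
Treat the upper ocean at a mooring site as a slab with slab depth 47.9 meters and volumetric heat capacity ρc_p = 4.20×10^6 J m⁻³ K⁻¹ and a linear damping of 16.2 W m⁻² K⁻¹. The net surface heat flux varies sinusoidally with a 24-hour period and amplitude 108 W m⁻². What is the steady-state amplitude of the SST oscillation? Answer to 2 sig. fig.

0.0074 K

Areal heat capacity C = ρc_p × D = 4.20×10^6 × 47.9 = 2.01×10^8 J m⁻² K⁻¹.
Angular frequency ω = 2π / T = 2π / 86400 s = 7.27×10^-5 s⁻¹.
√((Cω)² + λ²) = √((14600)² + 16.2²) = 14600 W/(m²·K).
Amplitude A = F₀ / √((Cω)²+λ²) = 108 / 14600 = 0.00738 K.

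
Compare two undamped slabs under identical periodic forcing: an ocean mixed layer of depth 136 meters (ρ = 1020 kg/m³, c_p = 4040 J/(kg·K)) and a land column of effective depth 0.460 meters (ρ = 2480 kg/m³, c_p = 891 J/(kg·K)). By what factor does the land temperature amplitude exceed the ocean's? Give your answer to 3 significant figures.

C_ocean = 1020 × 4040 × 136 = 5.60×10^8 J/(m²·K).
C_land = 2480 × 891 × 0.460 = 1.02×10^6 J/(m²·K).
Undamped amplitude ∝ 1/C, so A_land/A_ocean = C_ocean/C_land = 551.

551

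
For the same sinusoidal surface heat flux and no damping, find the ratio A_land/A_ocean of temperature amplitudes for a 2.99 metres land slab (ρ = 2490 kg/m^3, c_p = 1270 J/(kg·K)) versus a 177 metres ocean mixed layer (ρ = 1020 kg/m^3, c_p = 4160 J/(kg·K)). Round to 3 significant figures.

79.4

C_ocean = 1020 × 4160 × 177 = 7.51×10^8 J/(m²·K).
C_land = 2490 × 1270 × 2.99 = 9.46×10^6 J/(m²·K).
Undamped amplitude ∝ 1/C, so A_land/A_ocean = C_ocean/C_land = 79.4.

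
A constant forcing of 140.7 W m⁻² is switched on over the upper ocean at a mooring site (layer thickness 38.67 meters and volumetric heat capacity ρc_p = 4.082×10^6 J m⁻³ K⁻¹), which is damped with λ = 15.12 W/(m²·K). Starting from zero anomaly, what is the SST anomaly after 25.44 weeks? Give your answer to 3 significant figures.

7.17 K

Areal heat capacity C = ρc_p × D = 4.082×10^6 × 38.67 = 1.58×10^8 J/(m^2 K).
τ = C / λ = 1.58×10^8 / 15.12 = 1.04×10^7 s.
Equilibrium anomaly ΔT_eq = F / λ = 140.7 / 15.12 = 9.31 K.
t = 25.44 weeks = 1.54×10^7 s, so t/τ = 1.47.
ΔT(t) = ΔT_eq (1 − e^(−t/τ)) = 9.31 × (1 − e^−1.47) = 7.17 K.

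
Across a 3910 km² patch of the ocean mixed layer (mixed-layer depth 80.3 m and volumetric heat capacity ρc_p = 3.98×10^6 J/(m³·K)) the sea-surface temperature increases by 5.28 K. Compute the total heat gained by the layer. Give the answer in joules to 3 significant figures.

6.60×10^18 J

Areal heat capacity C = ρc_p × D = 3.98×10^6 × 80.3 = 3.20×10^8 J m⁻² K⁻¹.
Heat per unit area: q = C ΔT = 3.20×10^8 × 5.28 = 1.69×10^9 J/m².
Total heat: Q = q × A = 1.69×10^9 × (3910 × 10⁶ m²) = 6.60×10^18 J.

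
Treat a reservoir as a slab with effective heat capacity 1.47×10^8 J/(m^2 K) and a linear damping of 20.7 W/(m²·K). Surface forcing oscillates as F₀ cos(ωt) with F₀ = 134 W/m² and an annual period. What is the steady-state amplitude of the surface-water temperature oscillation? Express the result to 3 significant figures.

Areal heat capacity C = 1.47×10^8 J/(m^2 K) (given).
Angular frequency ω = 2π / T = 2π / 3.15×10^7 s = 1.99×10^-7 s⁻¹.
√((Cω)² + λ²) = √((29.3)² + 20.7²) = 35.9 W/(m²·K).
Amplitude A = F₀ / √((Cω)²+λ²) = 134 / 35.9 = 3.74 K.

3.74 K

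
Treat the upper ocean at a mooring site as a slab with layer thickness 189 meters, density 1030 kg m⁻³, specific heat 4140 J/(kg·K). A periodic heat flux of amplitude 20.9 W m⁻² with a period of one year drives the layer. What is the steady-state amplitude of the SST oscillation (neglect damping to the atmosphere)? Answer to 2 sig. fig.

0.13 K

Areal heat capacity C = ρ c_p D = 1030 × 4140 × 189 = 8.06×10^8 J/(m^2 K).
Angular frequency ω = 2π / T = 2π / 3.15×10^7 s = 1.99×10^-7 s⁻¹.
Cω = 8.06×10^8 × 1.99×10^-7 = 161 W/(m²·K).
Amplitude A = F₀ / (Cω) = 20.9 / 161 = 0.130 K.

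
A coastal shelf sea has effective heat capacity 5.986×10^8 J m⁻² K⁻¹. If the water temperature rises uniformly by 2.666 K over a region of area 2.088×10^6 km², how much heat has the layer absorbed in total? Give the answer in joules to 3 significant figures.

Areal heat capacity C = 5.986×10^8 J m⁻² K⁻¹ (given).
Heat per unit area: q = C ΔT = 5.99×10^8 × 2.666 = 1.60×10^9 J/m².
Total heat: Q = q × A = 1.60×10^9 × (2.088×10^6 × 10⁶ m²) = 3.33×10^21 J.

3.33×10^21 J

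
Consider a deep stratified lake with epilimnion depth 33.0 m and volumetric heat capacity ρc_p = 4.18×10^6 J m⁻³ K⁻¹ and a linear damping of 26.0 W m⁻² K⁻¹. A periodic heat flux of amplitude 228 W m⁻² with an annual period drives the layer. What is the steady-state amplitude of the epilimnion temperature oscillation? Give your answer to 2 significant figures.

Areal heat capacity C = ρc_p × D = 4.18×10^6 × 33.0 = 1.38×10^8 J m⁻² K⁻¹.
Angular frequency ω = 2π / T = 2π / 3.15×10^7 s = 1.99×10^-7 s⁻¹.
√((Cω)² + λ²) = √((27.5)² + 26.0²) = 37.8 W/(m²·K).
Amplitude A = F₀ / √((Cω)²+λ²) = 228 / 37.8 = 6.03 K.

6.0 K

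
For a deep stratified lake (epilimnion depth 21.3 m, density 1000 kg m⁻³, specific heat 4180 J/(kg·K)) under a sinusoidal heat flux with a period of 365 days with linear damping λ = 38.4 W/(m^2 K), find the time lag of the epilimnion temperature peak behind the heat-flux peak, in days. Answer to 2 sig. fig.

25 days

Areal heat capacity C = ρ c_p D = 1000 × 4180 × 21.3 = 8.90×10^7 J m⁻² K⁻¹.
ω = 2π / 3.15×10^7 s = 1.99×10^-7 s⁻¹.
Phase lag φ = arctan(Cω/λ) = arctan(17.7/38.4) = 0.433 rad.
Time lag = φ / ω = 0.433 / 1.99×10^-7 = 2.17×10^6 s = 25.1 days.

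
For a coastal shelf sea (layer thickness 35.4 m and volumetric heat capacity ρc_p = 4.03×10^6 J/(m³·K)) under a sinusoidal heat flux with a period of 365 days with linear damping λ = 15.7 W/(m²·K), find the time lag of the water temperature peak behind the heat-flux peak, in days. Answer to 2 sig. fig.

Areal heat capacity C = ρc_p × D = 4.03×10^6 × 35.4 = 1.43×10^8 J/(m^2 K).
ω = 2π / 3.15×10^7 s = 1.99×10^-7 s⁻¹.
Phase lag φ = arctan(Cω/λ) = arctan(28.4/15.7) = 1.07 rad.
Time lag = φ / ω = 1.07 / 1.99×10^-7 = 5.35×10^6 s = 61.9 days.

62 days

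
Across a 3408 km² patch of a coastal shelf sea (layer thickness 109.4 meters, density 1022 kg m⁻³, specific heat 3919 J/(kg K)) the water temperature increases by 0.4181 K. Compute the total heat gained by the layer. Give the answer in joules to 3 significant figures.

Areal heat capacity C = ρ c_p D = 1022 × 3919 × 109.4 = 4.38×10^8 J m⁻² K⁻¹.
Heat per unit area: q = C ΔT = 4.38×10^8 × 0.4181 = 1.83×10^8 J/m².
Total heat: Q = q × A = 1.83×10^8 × (3408 × 10⁶ m²) = 6.24×10^17 J.

6.24×10^17 J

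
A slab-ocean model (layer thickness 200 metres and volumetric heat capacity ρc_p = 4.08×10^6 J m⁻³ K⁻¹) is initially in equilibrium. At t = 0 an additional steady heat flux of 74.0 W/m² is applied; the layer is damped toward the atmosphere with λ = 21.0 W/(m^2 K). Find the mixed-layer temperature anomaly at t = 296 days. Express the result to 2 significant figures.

Areal heat capacity C = ρc_p × D = 4.08×10^6 × 200 = 8.16×10^8 J/(m²·K).
τ = C / λ = 8.16×10^8 / 21.0 = 3.89×10^7 s.
Equilibrium anomaly ΔT_eq = F / λ = 74.0 / 21.0 = 3.52 K.
t = 296 days = 2.56×10^7 s, so t/τ = 0.658.
ΔT(t) = ΔT_eq (1 − e^(−t/τ)) = 3.52 × (1 − e^−0.658) = 1.70 K.

1.7 K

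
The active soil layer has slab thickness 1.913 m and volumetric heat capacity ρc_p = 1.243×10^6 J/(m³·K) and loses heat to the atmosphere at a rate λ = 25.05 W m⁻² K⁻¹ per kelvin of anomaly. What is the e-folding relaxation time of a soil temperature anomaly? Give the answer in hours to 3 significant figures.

Areal heat capacity C = ρc_p × D = 1.243×10^6 × 1.913 = 2.38×10^6 J m⁻² K⁻¹.
Relaxation time τ = C / λ = 2.38×10^6 / 25.05 = 94900 s.
In hours: 94900 s / (3600 s/hour) = 26.4 hours.

26.4 hours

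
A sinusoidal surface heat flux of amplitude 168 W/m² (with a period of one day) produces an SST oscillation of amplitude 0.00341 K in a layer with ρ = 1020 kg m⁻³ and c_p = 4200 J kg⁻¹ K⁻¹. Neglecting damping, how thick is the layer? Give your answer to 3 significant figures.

158 m

ω = 2π / 86400 s = 7.27×10^-5 s⁻¹.
Required C = F₀ / (A ω) = 168 / (0.00341 × 7.27×10^-5) = 6.77×10^8 J/(m²·K).
D = C / (ρ c_p) = 6.77×10^8 / (1020 × 4200) = 158 m.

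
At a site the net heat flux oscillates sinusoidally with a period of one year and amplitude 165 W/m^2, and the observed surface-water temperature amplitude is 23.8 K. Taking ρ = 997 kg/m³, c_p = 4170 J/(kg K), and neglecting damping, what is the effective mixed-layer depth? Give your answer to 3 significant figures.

8.37 m

ω = 2π / 3.15×10^7 s = 1.99×10^-7 s⁻¹.
Required C = F₀ / (A ω) = 165 / (23.8 × 1.99×10^-7) = 3.48×10^7 J/(m²·K).
D = C / (ρ c_p) = 3.48×10^7 / (997 × 4170) = 8.37 m.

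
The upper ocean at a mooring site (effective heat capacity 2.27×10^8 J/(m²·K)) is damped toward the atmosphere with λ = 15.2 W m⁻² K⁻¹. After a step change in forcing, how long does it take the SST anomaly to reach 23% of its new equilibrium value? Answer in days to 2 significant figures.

45 days

Areal heat capacity C = 2.27×10^8 J/(m²·K) (given).
τ = C / λ = 2.27×10^8 / 15.2 = 1.49×10^7 s.
Fraction reached: 1 − e^(−t/τ) = 0.23 ⇒ t = −τ ln(1 − 0.23) = τ × 0.261.
t = 3.90×10^6 s = 45.2 days.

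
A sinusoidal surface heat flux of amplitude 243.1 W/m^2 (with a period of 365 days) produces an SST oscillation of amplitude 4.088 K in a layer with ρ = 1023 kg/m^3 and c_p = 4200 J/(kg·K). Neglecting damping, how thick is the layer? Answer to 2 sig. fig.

ω = 2π / 3.15×10^7 s = 1.99×10^-7 s⁻¹.
Required C = F₀ / (A ω) = 243.1 / (4.088 × 1.99×10^-7) = 2.98×10^8 J/(m²·K).
D = C / (ρ c_p) = 2.98×10^8 / (1023 × 4200) = 69.5 m.

69 m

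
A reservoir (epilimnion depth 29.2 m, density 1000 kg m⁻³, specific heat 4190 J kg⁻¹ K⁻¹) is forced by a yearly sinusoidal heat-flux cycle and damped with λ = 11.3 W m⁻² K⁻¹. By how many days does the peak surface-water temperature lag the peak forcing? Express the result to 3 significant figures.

66.0 days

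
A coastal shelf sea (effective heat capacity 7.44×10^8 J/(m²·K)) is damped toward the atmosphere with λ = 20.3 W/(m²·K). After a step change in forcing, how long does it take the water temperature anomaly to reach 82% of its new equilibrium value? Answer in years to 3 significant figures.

1.99 years

Areal heat capacity C = 7.44×10^8 J/(m²·K) (given).
τ = C / λ = 7.44×10^8 / 20.3 = 3.67×10^7 s.
Fraction reached: 1 − e^(−t/τ) = 0.82 ⇒ t = −τ ln(1 − 0.82) = τ × 1.71.
t = 6.28×10^7 s = 1.99 years.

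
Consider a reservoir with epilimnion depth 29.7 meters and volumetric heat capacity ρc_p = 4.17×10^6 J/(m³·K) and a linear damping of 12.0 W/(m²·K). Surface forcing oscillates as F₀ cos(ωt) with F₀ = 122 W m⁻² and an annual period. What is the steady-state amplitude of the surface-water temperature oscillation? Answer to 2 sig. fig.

4.4 K

Areal heat capacity C = ρc_p × D = 4.17×10^6 × 29.7 = 1.24×10^8 J/(m²·K).
Angular frequency ω = 2π / T = 2π / 3.15×10^7 s = 1.99×10^-7 s⁻¹.
√((Cω)² + λ²) = √((24.7)² + 12.0²) = 27.4 W/(m²·K).
Amplitude A = F₀ / √((Cω)²+λ²) = 122 / 27.4 = 4.45 K.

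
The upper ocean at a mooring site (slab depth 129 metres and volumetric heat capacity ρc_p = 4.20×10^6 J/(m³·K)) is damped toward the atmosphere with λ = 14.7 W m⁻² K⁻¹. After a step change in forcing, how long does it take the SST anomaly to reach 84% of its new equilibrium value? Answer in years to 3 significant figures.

Areal heat capacity C = ρc_p × D = 4.20×10^6 × 129 = 5.42×10^8 J/(m^2 K).
τ = C / λ = 5.42×10^8 / 14.7 = 3.69×10^7 s.
Fraction reached: 1 − e^(−t/τ) = 0.84 ⇒ t = −τ ln(1 − 0.84) = τ × 1.83.
t = 6.75×10^7 s = 2.14 years.

2.14 years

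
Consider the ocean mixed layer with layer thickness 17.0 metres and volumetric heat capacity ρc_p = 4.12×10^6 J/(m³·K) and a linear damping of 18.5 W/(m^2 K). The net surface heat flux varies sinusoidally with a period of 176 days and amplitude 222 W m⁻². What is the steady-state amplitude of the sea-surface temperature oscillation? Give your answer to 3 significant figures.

6.46 K

Areal heat capacity C = ρc_p × D = 4.12×10^6 × 17.0 = 7.00×10^7 J m⁻² K⁻¹.
Angular frequency ω = 2π / T = 2π / 1.52×10^7 s = 4.13×10^-7 s⁻¹.
√((Cω)² + λ²) = √((28.9)² + 18.5²) = 34.3 W/(m²·K).
Amplitude A = F₀ / √((Cω)²+λ²) = 222 / 34.3 = 6.46 K.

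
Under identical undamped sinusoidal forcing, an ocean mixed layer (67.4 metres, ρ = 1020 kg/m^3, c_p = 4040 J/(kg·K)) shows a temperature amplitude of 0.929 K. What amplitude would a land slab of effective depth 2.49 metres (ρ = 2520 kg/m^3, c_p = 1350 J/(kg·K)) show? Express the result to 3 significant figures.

30.5 K

C_ocean = 2.78×10^8 J/(m²·K); C_land = 8.47×10^6 J/(m²·K).
A ∝ 1/C ⇒ A_land = A_ocean × C_ocean/C_land = 0.929 × 32.8 = 30.5 K.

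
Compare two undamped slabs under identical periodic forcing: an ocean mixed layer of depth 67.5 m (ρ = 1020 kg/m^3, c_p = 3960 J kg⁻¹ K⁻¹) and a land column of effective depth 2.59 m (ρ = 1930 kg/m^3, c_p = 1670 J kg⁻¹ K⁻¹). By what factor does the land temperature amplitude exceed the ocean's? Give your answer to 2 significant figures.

C_ocean = 1020 × 3960 × 67.5 = 2.73×10^8 J/(m²·K).
C_land = 1930 × 1670 × 2.59 = 8.35×10^6 J/(m²·K).
Undamped amplitude ∝ 1/C, so A_land/A_ocean = C_ocean/C_land = 32.7.

33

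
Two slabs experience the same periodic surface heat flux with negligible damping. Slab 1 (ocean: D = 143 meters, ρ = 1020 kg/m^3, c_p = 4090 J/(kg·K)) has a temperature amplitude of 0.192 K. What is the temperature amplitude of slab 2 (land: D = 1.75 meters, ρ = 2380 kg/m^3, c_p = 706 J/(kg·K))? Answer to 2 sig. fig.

39 K

C_ocean = 5.97×10^8 J/(m²·K); C_land = 2.94×10^6 J/(m²·K).
A ∝ 1/C ⇒ A_land = A_ocean × C_ocean/C_land = 0.192 × 203 = 39.0 K.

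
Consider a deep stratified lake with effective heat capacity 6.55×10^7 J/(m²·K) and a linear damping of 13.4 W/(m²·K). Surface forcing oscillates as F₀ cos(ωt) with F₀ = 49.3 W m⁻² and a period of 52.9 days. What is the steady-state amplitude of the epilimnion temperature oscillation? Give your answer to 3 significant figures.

0.542 K

Areal heat capacity C = 6.55×10^7 J/(m²·K) (given).
Angular frequency ω = 2π / T = 2π / 4.57×10^6 s = 1.37×10^-6 s⁻¹.
√((Cω)² + λ²) = √((90.0)² + 13.4²) = 91.0 W/(m²·K).
Amplitude A = F₀ / √((Cω)²+λ²) = 49.3 / 91.0 = 0.542 K.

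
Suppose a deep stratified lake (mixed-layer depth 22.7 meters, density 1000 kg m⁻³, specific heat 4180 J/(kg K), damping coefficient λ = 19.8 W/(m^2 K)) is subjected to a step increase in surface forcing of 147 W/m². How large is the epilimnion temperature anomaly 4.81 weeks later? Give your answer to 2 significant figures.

3.4 K

Areal heat capacity C = ρ c_p D = 1000 × 4180 × 22.7 = 9.49×10^7 J/(m^2 K).
τ = C / λ = 9.49×10^7 / 19.8 = 4.79×10^6 s.
Equilibrium anomaly ΔT_eq = F / λ = 147 / 19.8 = 7.42 K.
t = 4.81 weeks = 2.91×10^6 s, so t/τ = 0.607.
ΔT(t) = ΔT_eq (1 − e^(−t/τ)) = 7.42 × (1 − e^−0.607) = 3.38 K.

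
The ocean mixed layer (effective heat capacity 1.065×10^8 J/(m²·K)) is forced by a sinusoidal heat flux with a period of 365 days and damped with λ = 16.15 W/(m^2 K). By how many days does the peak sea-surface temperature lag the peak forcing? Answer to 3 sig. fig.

53.5 days

Areal heat capacity C = 1.065×10^8 J/(m²·K) (given).
ω = 2π / 3.15×10^7 s = 1.99×10^-7 s⁻¹.
Phase lag φ = arctan(Cω/λ) = arctan(21.2/16.15) = 0.920 rad.
Time lag = φ / ω = 0.920 / 1.99×10^-7 = 4.62×10^6 s = 53.5 days.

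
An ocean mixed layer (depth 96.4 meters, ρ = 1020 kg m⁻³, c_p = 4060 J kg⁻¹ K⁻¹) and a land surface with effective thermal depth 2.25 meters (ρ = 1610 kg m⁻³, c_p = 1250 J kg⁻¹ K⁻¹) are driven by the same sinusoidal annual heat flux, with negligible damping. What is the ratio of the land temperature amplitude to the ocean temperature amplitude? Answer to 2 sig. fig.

88

C_ocean = 1020 × 4060 × 96.4 = 3.99×10^8 J/(m²·K).
C_land = 1610 × 1250 × 2.25 = 4.53×10^6 J/(m²·K).
Undamped amplitude ∝ 1/C, so A_land/A_ocean = C_ocean/C_land = 88.2.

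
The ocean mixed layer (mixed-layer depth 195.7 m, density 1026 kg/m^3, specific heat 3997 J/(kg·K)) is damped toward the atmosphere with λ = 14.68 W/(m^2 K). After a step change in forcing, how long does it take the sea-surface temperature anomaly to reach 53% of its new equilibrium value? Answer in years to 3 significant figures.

1.31 years

Areal heat capacity C = ρ c_p D = 1026 × 3997 × 195.7 = 8.03×10^8 J/(m^2 K).
τ = C / λ = 8.03×10^8 / 14.68 = 5.47×10^7 s.
Fraction reached: 1 − e^(−t/τ) = 0.53 ⇒ t = −τ ln(1 − 0.53) = τ × 0.755.
t = 4.13×10^7 s = 1.31 years.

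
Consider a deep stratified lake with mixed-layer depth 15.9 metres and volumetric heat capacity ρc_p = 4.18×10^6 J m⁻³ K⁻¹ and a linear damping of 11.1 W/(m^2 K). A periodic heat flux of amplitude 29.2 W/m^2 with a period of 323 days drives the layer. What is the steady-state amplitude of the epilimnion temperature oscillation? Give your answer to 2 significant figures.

1.6 K

Areal heat capacity C = ρc_p × D = 4.18×10^6 × 15.9 = 6.65×10^7 J/(m^2 K).
Angular frequency ω = 2π / T = 2π / 2.79×10^7 s = 2.25×10^-7 s⁻¹.
√((Cω)² + λ²) = √((15.0)² + 11.1²) = 18.6 W/(m²·K).
Amplitude A = F₀ / √((Cω)²+λ²) = 29.2 / 18.6 = 1.57 K.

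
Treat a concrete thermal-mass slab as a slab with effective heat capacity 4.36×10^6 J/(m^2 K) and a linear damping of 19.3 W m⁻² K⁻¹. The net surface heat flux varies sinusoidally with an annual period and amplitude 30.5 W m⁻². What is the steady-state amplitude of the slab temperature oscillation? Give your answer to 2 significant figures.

Areal heat capacity C = 4.36×10^6 J/(m^2 K) (given).
Angular frequency ω = 2π / T = 2π / 3.15×10^7 s = 1.99×10^-7 s⁻¹.
√((Cω)² + λ²) = √((0.869)² + 19.3²) = 19.3 W/(m²·K).
Amplitude A = F₀ / √((Cω)²+λ²) = 30.5 / 19.3 = 1.58 K.

1.6 K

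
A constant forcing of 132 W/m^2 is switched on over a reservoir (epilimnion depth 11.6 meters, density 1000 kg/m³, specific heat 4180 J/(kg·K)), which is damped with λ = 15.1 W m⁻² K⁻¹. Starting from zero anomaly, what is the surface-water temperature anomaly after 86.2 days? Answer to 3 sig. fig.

Areal heat capacity C = ρ c_p D = 1000 × 4180 × 11.6 = 4.85×10^7 J/(m²·K).
τ = C / λ = 4.85×10^7 / 15.1 = 3.21×10^6 s.
Equilibrium anomaly ΔT_eq = F / λ = 132 / 15.1 = 8.74 K.
t = 86.2 days = 7.45×10^6 s, so t/τ = 2.32.
ΔT(t) = ΔT_eq (1 − e^(−t/τ)) = 8.74 × (1 − e^−2.32) = 7.88 K.

7.88 K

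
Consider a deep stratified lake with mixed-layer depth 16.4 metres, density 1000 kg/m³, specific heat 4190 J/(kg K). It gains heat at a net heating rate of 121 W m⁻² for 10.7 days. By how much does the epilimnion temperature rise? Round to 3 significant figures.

1.63 K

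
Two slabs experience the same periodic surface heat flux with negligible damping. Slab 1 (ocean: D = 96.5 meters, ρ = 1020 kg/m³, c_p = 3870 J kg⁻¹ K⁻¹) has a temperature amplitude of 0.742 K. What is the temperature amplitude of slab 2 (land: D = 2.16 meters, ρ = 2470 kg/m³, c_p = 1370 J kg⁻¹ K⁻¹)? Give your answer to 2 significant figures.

C_ocean = 3.81×10^8 J/(m²·K); C_land = 7.31×10^6 J/(m²·K).
A ∝ 1/C ⇒ A_land = A_ocean × C_ocean/C_land = 0.742 × 52.1 = 38.7 K.

39 K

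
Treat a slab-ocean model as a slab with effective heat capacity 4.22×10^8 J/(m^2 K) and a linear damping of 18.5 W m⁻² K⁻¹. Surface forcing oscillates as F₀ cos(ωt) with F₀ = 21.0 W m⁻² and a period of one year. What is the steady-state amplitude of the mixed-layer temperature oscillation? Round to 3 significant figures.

0.244 K

Areal heat capacity C = 4.22×10^8 J/(m^2 K) (given).
Angular frequency ω = 2π / T = 2π / 3.15×10^7 s = 1.99×10^-7 s⁻¹.
√((Cω)² + λ²) = √((84.1)² + 18.5²) = 86.1 W/(m²·K).
Amplitude A = F₀ / √((Cω)²+λ²) = 21.0 / 86.1 = 0.244 K.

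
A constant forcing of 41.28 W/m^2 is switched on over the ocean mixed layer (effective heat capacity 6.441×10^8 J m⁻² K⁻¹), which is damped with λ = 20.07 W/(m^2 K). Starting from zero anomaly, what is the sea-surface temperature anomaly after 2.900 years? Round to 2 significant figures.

1.9 K

Areal heat capacity C = 6.441×10^8 J m⁻² K⁻¹ (given).
τ = C / λ = 6.44×10^8 / 20.07 = 3.21×10^7 s.
Equilibrium anomaly ΔT_eq = F / λ = 41.28 / 20.07 = 2.06 K.
t = 2.900 years = 9.15×10^7 s, so t/τ = 2.85.
ΔT(t) = ΔT_eq (1 − e^(−t/τ)) = 2.06 × (1 − e^−2.85) = 1.94 K.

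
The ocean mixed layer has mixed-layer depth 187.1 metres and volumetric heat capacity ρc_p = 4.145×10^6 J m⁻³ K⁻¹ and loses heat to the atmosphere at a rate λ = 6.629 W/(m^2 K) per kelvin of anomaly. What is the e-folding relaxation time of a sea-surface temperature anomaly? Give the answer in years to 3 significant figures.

Areal heat capacity C = ρc_p × D = 4.145×10^6 × 187.1 = 7.76×10^8 J/(m^2 K).
Relaxation time τ = C / λ = 7.76×10^8 / 6.629 = 1.17×10^8 s.
In years: 1.17×10^8 s / (3.156×10^7 s/year) = 3.71 years.

3.71 years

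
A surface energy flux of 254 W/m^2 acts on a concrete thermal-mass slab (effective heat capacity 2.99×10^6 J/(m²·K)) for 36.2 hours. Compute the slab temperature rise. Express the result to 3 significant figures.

Areal heat capacity C = 2.99×10^6 J/(m²·K) (given).
Net heat input Q = F Δt = 254 × (36.2 hours × 3600 s/hour) = 3.31×10^7 J/m².
ΔT = Q / C = 3.31×10^7 / 2.99×10^6 = 11.1 K.

11.1 K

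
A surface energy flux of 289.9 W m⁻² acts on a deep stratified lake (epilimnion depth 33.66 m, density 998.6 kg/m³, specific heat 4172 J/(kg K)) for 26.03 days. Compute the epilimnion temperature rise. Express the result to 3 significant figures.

Areal heat capacity C = ρ c_p D = 998.6 × 4172 × 33.66 = 1.40×10^8 J/(m^2 K).
Net heat input Q = F Δt = 289.9 × (26.03 days × 86400 s/day) = 6.52×10^8 J/m².
ΔT = Q / C = 6.52×10^8 / 1.40×10^8 = 4.65 K.

4.65 K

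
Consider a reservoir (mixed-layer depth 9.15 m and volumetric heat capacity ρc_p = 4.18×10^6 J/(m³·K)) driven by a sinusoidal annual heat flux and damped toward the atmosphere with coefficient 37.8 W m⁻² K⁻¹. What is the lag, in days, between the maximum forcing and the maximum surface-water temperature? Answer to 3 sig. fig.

Areal heat capacity C = ρc_p × D = 4.18×10^6 × 9.15 = 3.82×10^7 J m⁻² K⁻¹.
ω = 2π / 3.15×10^7 s = 1.99×10^-7 s⁻¹.
Phase lag φ = arctan(Cω/λ) = arctan(7.62/37.8) = 0.199 rad.
Time lag = φ / ω = 0.199 / 1.99×10^-7 = 9.98×10^5 s = 11.6 days.

11.6 days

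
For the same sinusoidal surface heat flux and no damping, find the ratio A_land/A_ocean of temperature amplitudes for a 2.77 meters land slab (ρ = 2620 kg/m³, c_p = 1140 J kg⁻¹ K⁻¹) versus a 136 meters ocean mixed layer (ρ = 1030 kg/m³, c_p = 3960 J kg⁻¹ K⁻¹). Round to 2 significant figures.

67

C_ocean = 1030 × 3960 × 136 = 5.55×10^8 J/(m²·K).
C_land = 2620 × 1140 × 2.77 = 8.27×10^6 J/(m²·K).
Undamped amplitude ∝ 1/C, so A_land/A_ocean = C_ocean/C_land = 67.0.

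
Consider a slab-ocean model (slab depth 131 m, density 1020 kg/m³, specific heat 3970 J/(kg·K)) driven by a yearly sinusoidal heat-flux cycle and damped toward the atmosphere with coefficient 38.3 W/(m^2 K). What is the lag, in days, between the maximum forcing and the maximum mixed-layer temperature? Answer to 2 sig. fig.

71 days

Areal heat capacity C = ρ c_p D = 1020 × 3970 × 131 = 5.30×10^8 J m⁻² K⁻¹.
ω = 2π / 3.15×10^7 s = 1.99×10^-7 s⁻¹.
Phase lag φ = arctan(Cω/λ) = arctan(106/38.3) = 1.22 rad.
Time lag = φ / ω = 1.22 / 1.99×10^-7 = 6.14×10^6 s = 71.1 days.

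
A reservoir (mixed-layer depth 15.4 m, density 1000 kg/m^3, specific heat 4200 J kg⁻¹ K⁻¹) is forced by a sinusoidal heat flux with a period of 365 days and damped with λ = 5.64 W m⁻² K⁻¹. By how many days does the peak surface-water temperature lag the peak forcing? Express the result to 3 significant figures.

67.3 days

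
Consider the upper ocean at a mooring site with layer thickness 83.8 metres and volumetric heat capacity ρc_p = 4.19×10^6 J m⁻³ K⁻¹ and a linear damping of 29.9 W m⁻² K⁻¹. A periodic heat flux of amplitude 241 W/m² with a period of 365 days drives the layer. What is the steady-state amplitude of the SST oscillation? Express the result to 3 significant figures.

Areal heat capacity C = ρc_p × D = 4.19×10^6 × 83.8 = 3.51×10^8 J/(m^2 K).
Angular frequency ω = 2π / T = 2π / 3.15×10^7 s = 1.99×10^-7 s⁻¹.
√((Cω)² + λ²) = √((70.0)² + 29.9²) = 76.1 W/(m²·K).
Amplitude A = F₀ / √((Cω)²+λ²) = 241 / 76.1 = 3.17 K.

3.17 K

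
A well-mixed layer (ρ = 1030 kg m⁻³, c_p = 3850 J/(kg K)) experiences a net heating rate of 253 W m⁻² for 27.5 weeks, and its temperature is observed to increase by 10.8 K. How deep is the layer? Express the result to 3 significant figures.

Heat input Q = F Δt = 253 × 1.66×10^7 s = 4.21×10^9 J/m².
Required areal heat capacity C = Q / ΔT = 3.90×10^8 J/(m²·K).
Depth D = C / (ρ c_p) = 3.90×10^8 / (1030 × 3850) = 98.3 m.

98.3 m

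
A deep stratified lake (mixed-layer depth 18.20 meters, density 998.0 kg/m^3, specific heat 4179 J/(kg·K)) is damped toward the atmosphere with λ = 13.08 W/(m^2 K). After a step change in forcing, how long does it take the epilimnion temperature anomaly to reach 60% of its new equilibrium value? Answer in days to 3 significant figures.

61.5 days

Areal heat capacity C = ρ c_p D = 998.0 × 4179 × 18.20 = 7.59×10^7 J m⁻² K⁻¹.
τ = C / λ = 7.59×10^7 / 13.08 = 5.80×10^6 s.
Fraction reached: 1 − e^(−t/τ) = 0.60 ⇒ t = −τ ln(1 − 0.60) = τ × 0.916.
t = 5.32×10^6 s = 61.5 days.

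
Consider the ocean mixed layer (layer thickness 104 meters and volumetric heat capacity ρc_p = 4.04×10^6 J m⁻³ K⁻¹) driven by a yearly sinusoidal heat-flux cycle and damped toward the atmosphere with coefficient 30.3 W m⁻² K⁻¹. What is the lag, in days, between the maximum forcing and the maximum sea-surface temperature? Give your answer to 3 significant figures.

Areal heat capacity C = ρc_p × D = 4.04×10^6 × 104 = 4.20×10^8 J m⁻² K⁻¹.
ω = 2π / 3.15×10^7 s = 1.99×10^-7 s⁻¹.
Phase lag φ = arctan(Cω/λ) = arctan(83.7/30.3) = 1.22 rad.
Time lag = φ / ω = 1.22 / 1.99×10^-7 = 6.14×10^6 s = 71.1 days.

71.1 days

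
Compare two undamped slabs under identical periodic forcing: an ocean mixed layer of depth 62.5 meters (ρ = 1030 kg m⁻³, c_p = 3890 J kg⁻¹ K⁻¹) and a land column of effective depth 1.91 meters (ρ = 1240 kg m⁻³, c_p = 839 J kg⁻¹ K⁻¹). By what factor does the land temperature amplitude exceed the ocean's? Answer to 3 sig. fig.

126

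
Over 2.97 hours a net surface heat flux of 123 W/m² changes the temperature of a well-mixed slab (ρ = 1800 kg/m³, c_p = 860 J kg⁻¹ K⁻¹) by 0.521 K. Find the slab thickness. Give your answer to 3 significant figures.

Heat input Q = F Δt = 123 × 10700 s = 1.32×10^6 J/m².
Required areal heat capacity C = Q / ΔT = 2.52×10^6 J/(m²·K).
Depth D = C / (ρ c_p) = 2.52×10^6 / (1800 × 860) = 1.63 m.

1.63 m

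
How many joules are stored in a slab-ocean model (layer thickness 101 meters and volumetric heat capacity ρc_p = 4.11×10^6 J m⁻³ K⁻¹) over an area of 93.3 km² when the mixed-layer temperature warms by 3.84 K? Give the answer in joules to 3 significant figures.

Areal heat capacity C = ρc_p × D = 4.11×10^6 × 101 = 4.15×10^8 J/(m^2 K).
Heat per unit area: q = C ΔT = 4.15×10^8 × 3.84 = 1.59×10^9 J/m².
Total heat: Q = q × A = 1.59×10^9 × (93.3 × 10⁶ m²) = 1.49×10^17 J.

1.49×10^17 J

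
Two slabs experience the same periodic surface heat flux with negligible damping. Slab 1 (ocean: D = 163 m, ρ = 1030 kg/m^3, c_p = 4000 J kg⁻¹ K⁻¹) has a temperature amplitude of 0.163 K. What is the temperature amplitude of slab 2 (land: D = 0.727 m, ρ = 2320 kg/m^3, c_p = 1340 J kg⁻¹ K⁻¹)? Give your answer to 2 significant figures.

48 K

C_ocean = 6.72×10^8 J/(m²·K); C_land = 2.26×10^6 J/(m²·K).
A ∝ 1/C ⇒ A_land = A_ocean × C_ocean/C_land = 0.163 × 297 = 48.4 K.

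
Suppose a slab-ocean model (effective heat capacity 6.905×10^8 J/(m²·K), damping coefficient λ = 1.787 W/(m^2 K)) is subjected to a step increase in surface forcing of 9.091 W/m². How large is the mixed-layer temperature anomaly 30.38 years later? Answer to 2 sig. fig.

4.7 K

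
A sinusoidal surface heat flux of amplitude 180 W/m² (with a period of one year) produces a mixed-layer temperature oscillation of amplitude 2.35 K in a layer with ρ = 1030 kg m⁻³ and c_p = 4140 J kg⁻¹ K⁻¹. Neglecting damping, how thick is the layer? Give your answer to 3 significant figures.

90.2 m

ω = 2π / 3.15×10^7 s = 1.99×10^-7 s⁻¹.
Required C = F₀ / (A ω) = 180 / (2.35 × 1.99×10^-7) = 3.84×10^8 J/(m²·K).
D = C / (ρ c_p) = 3.84×10^8 / (1030 × 4140) = 90.2 m.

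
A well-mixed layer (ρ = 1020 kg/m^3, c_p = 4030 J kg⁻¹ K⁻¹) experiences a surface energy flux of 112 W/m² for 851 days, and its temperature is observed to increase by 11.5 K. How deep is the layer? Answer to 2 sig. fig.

170 m

Heat input Q = F Δt = 112 × 7.35×10^7 s = 8.23×10^9 J/m².
Required areal heat capacity C = Q / ΔT = 7.16×10^8 J/(m²·K).
Depth D = C / (ρ c_p) = 7.16×10^8 / (1020 × 4030) = 174 m.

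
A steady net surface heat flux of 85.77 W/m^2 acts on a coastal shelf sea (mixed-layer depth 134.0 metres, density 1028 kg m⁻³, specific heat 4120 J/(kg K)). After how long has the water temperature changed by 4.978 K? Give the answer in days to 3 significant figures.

381 days

Areal heat capacity C = ρ c_p D = 1028 × 4120 × 134.0 = 5.68×10^8 J/(m²·K).
Time required: Δt = C ΔT / F = 5.68×10^8 × 4.978 / 85.77 = 3.29×10^7 s.
In days: 3.29×10^7 s / (86400 s/day) = 381 days.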